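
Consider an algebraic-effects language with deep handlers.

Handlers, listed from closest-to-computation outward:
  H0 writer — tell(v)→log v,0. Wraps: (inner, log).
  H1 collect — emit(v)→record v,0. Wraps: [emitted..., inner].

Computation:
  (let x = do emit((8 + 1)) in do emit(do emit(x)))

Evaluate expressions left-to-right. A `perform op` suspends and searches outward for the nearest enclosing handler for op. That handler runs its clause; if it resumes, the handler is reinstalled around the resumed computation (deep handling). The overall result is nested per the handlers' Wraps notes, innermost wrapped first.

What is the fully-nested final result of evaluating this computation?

Answer: [9, 0, 0, (0, ())]

Evaluation trace:
emit(9) @ H1 ⇒ out+=9
emit(0) @ H1 ⇒ out+=0
emit(0) @ H1 ⇒ out+=0
H0 returns (0, ())
H1 returns [9, 0, 0, (0, ())]
= [9, 0, 0, (0, ())]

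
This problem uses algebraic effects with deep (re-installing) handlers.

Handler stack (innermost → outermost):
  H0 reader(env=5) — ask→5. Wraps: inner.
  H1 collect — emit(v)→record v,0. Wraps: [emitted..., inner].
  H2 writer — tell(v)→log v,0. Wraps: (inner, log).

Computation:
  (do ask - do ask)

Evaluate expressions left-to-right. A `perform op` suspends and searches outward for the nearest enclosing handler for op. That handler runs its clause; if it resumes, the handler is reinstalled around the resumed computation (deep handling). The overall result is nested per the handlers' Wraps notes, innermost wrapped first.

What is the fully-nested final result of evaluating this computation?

Answer: ([0], ())

Step-by-step:
ask @ H0 ⇒ 5
ask @ H0 ⇒ 5
H0 returns 0
H1 returns [0]
H2 returns ([0], ())
= ([0], ())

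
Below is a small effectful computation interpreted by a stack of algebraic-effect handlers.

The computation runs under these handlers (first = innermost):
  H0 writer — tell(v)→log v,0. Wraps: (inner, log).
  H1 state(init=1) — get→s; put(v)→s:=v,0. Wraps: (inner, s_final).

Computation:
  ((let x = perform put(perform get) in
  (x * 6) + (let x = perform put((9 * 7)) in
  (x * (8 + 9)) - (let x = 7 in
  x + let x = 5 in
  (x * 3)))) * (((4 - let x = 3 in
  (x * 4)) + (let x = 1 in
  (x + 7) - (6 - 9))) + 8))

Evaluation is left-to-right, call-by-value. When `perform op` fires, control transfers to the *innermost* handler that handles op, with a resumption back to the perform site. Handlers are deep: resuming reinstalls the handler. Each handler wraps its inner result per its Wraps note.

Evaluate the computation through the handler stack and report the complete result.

Step-by-step:
get @ H1 ⇒ 1
put(1) @ H1 ⇒ s:=1
put(63) @ H1 ⇒ s:=63
H0 returns (-242, ())
H1 returns ((-242, ()), 63)
= ((-242, ()), 63)

Answer: ((-242, ()), 63)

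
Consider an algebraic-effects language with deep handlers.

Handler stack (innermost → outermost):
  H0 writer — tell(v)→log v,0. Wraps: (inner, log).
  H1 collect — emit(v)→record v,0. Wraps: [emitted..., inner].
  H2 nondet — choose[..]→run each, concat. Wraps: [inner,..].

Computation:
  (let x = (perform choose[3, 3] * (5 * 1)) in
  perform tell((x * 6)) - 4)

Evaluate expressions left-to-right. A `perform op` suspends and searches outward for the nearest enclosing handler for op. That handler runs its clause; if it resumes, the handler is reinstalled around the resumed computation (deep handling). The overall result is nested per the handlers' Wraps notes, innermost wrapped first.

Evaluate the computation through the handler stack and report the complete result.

Step-by-step:
choose[3, 3] @ H2
  branch[0] choose=3:
    tell(90) @ H0 ⇒ log+=90
    H0 returns (-4, (90))
    H1 returns [(-4, (90))]
    H2 returns [[(-4, (90))]]
  branch[1] choose=3:
    tell(90) @ H0 ⇒ log+=90
    H0 returns (-4, (90))
    H1 returns [(-4, (90))]
    H2 returns [[(-4, (90))]]
= [[(-4, (90))], [(-4, (90))]]

Answer: [[(-4, (90))], [(-4, (90))]]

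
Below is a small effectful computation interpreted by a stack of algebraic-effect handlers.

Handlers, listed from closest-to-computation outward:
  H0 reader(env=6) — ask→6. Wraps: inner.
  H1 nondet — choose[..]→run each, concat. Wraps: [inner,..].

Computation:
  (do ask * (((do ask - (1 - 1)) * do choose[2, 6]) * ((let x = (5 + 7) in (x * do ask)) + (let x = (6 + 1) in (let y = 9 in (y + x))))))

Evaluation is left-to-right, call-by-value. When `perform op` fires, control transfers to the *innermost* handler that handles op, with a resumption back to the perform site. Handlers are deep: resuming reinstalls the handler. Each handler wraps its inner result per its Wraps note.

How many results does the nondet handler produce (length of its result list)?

Answer: 2

Step-by-step:
ask @ H0 ⇒ 6
ask @ H0 ⇒ 6
choose[2, 6] @ H1
  branch[0] choose=2:
    ask @ H0 ⇒ 6
    H0 returns 6336
    H1 returns [6336]
  branch[1] choose=6:
    ask @ H0 ⇒ 6
    H0 returns 19008
    H1 returns [19008]
= [6336, 19008]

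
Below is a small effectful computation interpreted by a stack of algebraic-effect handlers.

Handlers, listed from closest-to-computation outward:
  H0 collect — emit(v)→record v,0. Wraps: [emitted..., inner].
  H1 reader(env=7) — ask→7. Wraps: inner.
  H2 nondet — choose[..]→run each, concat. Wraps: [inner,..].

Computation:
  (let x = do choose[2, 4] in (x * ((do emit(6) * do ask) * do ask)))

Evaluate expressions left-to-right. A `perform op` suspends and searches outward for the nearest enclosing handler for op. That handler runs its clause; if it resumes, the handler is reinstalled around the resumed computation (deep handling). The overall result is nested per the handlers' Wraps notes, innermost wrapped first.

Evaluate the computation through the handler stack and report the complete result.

Evaluation trace:
choose[2, 4] @ H2
  branch[0] choose=2:
    emit(6) @ H0 ⇒ out+=6
    ask @ H1 ⇒ 7
    ask @ H1 ⇒ 7
    H0 returns [6, 0]
    H1 returns [6, 0]
    H2 returns [[6, 0]]
  branch[1] choose=4:
    emit(6) @ H0 ⇒ out+=6
    ask @ H1 ⇒ 7
    ask @ H1 ⇒ 7
    H0 returns [6, 0]
    H1 returns [6, 0]
    H2 returns [[6, 0]]
= [[6, 0], [6, 0]]

Answer: [[6, 0], [6, 0]]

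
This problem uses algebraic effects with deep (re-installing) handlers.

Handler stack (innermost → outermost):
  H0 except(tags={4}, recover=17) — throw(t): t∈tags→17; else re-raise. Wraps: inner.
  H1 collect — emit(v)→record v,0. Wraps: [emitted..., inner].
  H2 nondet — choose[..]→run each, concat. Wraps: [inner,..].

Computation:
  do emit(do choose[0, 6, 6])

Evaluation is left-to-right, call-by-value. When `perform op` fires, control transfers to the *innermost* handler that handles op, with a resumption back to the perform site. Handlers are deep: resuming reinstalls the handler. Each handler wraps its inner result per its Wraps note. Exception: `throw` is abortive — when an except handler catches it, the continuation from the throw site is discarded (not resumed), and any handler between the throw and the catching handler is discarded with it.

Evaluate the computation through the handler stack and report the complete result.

Answer: [[0, 0], [6, 0], [6, 0]]

Step-by-step:
choose[0, 6, 6] @ H2
  branch[0] choose=0:
    emit(0) @ H1 ⇒ out+=0
    H0 returns 0
    H1 returns [0, 0]
    H2 returns [[0, 0]]
  branch[1] choose=6:
    emit(6) @ H1 ⇒ out+=6
    H0 returns 0
    H1 returns [6, 0]
    H2 returns [[6, 0]]
  branch[2] choose=6:
    emit(6) @ H1 ⇒ out+=6
    H0 returns 0
    H1 returns [6, 0]
    H2 returns [[6, 0]]
= [[0, 0], [6, 0], [6, 0]]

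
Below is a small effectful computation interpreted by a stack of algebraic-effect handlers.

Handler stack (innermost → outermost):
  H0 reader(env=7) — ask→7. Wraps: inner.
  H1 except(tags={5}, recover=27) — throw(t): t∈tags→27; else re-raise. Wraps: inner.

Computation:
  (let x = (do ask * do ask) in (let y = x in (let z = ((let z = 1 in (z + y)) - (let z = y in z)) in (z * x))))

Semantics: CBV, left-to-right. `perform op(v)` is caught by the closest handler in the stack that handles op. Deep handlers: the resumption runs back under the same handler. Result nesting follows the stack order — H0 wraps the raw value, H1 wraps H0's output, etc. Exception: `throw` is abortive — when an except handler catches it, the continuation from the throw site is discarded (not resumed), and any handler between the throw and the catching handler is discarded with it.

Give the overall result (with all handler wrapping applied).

Step-by-step:
ask @ H0 ⇒ 7
ask @ H0 ⇒ 7
H0 returns 49
H1 returns 49
= 49

Answer: 49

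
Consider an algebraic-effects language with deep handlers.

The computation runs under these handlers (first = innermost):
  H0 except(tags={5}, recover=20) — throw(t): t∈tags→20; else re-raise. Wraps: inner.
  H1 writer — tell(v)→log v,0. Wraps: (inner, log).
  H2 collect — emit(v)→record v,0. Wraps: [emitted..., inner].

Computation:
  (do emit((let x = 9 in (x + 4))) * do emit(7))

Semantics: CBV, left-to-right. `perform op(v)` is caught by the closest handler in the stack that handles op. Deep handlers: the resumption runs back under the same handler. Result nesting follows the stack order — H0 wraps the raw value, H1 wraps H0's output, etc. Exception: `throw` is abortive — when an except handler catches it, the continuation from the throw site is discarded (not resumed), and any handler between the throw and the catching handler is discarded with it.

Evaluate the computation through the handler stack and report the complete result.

Answer: [13, 7, (0, ())]

Evaluation trace:
emit(13) @ H2 ⇒ out+=13
emit(7) @ H2 ⇒ out+=7
H0 returns 0
H1 returns (0, ())
H2 returns [13, 7, (0, ())]
= [13, 7, (0, ())]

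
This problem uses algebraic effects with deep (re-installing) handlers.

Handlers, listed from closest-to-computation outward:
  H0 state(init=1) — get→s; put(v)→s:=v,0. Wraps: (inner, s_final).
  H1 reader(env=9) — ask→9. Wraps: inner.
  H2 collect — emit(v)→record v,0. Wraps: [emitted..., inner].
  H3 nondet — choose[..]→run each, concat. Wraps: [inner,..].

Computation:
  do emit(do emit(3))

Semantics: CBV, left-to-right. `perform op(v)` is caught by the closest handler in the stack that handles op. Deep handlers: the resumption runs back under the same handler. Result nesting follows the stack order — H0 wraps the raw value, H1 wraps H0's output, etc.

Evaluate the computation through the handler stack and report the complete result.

Working:
emit(3) @ H2 ⇒ out+=3
emit(0) @ H2 ⇒ out+=0
H0 returns (0, 1)
H1 returns (0, 1)
H2 returns [3, 0, (0, 1)]
H3 returns [[3, 0, (0, 1)]]
= [[3, 0, (0, 1)]]

Answer: [[3, 0, (0, 1)]]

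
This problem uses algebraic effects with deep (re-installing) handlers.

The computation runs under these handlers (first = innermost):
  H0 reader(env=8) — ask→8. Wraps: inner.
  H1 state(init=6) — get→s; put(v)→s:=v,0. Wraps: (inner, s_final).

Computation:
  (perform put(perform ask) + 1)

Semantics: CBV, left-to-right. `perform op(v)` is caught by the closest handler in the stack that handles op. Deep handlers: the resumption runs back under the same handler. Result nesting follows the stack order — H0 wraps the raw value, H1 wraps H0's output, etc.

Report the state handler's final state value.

Step-by-step:
ask @ H0 ⇒ 8
put(8) @ H1 ⇒ s:=8
H0 returns 1
H1 returns (1, 8)
= (1, 8)

Answer: 8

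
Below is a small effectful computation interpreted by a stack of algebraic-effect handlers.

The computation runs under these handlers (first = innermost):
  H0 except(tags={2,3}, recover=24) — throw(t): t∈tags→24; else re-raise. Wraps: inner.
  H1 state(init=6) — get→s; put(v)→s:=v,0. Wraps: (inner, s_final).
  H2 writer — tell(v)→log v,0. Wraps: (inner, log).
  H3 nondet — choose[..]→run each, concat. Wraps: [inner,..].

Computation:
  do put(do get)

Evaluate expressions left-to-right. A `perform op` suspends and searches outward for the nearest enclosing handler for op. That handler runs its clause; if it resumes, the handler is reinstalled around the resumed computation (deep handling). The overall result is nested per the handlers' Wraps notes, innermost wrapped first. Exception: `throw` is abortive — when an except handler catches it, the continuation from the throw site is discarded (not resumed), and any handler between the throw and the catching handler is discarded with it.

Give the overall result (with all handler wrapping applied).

Answer: [((0, 6), ())]

Step-by-step:
get @ H1 ⇒ 6
put(6) @ H1 ⇒ s:=6
H0 returns 0
H1 returns (0, 6)
H2 returns ((0, 6), ())
H3 returns [((0, 6), ())]
= [((0, 6), ())]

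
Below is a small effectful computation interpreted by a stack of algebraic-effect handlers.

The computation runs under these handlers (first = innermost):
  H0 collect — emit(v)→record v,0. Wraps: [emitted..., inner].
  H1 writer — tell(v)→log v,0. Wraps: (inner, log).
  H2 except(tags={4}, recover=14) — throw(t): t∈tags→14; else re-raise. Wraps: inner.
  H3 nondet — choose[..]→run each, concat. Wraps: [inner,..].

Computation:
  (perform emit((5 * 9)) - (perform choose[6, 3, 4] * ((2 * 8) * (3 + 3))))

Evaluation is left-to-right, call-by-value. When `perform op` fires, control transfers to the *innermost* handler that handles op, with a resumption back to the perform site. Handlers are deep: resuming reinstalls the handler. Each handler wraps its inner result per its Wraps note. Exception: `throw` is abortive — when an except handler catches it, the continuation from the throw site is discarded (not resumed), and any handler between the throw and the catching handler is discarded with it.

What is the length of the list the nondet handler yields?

Answer: 3

Evaluation trace:
emit(45) @ H0 ⇒ out+=45
choose[6, 3, 4] @ H3
  branch[0] choose=6:
    H0 returns [45, -576]
    H1 returns ([45, -576], ())
    H2 returns ([45, -576], ())
    H3 returns [([45, -576], ())]
  branch[1] choose=3:
    H0 returns [45, -288]
    H1 returns ([45, -288], ())
    H2 returns ([45, -288], ())
    H3 returns [([45, -288], ())]
  branch[2] choose=4:
    H0 returns [45, -384]
    H1 returns ([45, -384], ())
    H2 returns ([45, -384], ())
    H3 returns [([45, -384], ())]
= [([45, -576], ()), ([45, -288], ()), ([45, -384], ())]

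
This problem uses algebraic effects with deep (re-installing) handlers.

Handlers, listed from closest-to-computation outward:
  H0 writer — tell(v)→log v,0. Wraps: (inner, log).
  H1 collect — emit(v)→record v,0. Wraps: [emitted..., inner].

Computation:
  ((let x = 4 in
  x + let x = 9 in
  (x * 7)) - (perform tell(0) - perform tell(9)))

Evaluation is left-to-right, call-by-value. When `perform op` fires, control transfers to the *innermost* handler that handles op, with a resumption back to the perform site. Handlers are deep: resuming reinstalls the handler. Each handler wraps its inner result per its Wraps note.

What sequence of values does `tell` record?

Answer: (0, 9)

Working:
tell(0) @ H0 ⇒ log+=0
tell(9) @ H0 ⇒ log+=9
H0 returns (67, (0, 9))
H1 returns [(67, (0, 9))]
= [(67, (0, 9))]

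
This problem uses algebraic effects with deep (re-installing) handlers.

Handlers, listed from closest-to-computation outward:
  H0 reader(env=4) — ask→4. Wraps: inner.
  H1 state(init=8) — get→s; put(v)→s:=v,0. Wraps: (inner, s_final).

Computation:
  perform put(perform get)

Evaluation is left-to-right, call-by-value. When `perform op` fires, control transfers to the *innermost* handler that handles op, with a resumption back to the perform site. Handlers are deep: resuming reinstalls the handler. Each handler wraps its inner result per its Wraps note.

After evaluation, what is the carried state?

Working:
get @ H1 ⇒ 8
put(8) @ H1 ⇒ s:=8
H0 returns 0
H1 returns (0, 8)
= (0, 8)

Answer: 8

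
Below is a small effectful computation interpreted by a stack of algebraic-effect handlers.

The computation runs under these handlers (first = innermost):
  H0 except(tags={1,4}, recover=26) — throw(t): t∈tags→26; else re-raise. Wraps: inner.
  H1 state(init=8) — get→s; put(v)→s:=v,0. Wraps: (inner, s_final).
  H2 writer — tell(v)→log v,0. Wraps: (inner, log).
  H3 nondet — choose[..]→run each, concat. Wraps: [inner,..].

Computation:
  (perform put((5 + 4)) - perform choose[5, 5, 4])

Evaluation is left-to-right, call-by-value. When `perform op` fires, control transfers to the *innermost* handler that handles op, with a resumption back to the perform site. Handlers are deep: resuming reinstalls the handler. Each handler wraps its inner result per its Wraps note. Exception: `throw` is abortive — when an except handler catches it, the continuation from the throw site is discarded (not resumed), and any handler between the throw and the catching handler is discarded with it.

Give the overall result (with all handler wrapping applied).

Evaluation trace:
put(9) @ H1 ⇒ s:=9
choose[5, 5, 4] @ H3
  branch[0] choose=5:
    H0 returns -5
    H1 returns (-5, 9)
    H2 returns ((-5, 9), ())
    H3 returns [((-5, 9), ())]
  branch[1] choose=5:
    H0 returns -5
    H1 returns (-5, 9)
    H2 returns ((-5, 9), ())
    H3 returns [((-5, 9), ())]
  branch[2] choose=4:
    H0 returns -4
    H1 returns (-4, 9)
    H2 returns ((-4, 9), ())
    H3 returns [((-4, 9), ())]
= [((-5, 9), ()), ((-5, 9), ()), ((-4, 9), ())]

Answer: [((-5, 9), ()), ((-5, 9), ()), ((-4, 9), ())]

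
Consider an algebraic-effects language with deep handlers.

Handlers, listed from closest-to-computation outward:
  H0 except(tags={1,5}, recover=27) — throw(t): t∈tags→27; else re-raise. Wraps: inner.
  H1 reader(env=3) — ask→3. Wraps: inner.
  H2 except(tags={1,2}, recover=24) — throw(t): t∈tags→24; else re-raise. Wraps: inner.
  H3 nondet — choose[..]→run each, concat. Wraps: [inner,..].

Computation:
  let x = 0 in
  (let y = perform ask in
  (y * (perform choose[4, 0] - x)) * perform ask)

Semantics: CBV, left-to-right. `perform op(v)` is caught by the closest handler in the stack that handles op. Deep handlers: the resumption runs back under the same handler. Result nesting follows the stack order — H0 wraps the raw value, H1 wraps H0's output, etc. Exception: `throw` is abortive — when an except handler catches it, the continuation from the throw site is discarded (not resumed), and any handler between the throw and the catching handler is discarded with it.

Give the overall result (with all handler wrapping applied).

Answer: [36, 0]

Working:
ask @ H1 ⇒ 3
choose[4, 0] @ H3
  branch[0] choose=4:
    ask @ H1 ⇒ 3
    H0 returns 36
    H1 returns 36
    H2 returns 36
    H3 returns [36]
  branch[1] choose=0:
    ask @ H1 ⇒ 3
    H0 returns 0
    H1 returns 0
    H2 returns 0
    H3 returns [0]
= [36, 0]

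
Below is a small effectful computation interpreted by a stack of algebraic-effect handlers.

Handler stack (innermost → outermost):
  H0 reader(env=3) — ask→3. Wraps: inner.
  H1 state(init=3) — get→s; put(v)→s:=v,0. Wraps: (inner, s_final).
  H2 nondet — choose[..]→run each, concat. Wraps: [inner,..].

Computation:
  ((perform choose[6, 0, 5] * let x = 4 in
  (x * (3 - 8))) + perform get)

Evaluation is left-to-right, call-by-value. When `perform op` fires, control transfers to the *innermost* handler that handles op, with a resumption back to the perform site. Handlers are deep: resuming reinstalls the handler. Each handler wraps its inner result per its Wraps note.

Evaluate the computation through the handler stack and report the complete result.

Answer: [(-117, 3), (3, 3), (-97, 3)]

Evaluation trace:
choose[6, 0, 5] @ H2
  branch[0] choose=6:
    get @ H1 ⇒ 3
    H0 returns -117
    H1 returns (-117, 3)
    H2 returns [(-117, 3)]
  branch[1] choose=0:
    get @ H1 ⇒ 3
    H0 returns 3
    H1 returns (3, 3)
    H2 returns [(3, 3)]
  branch[2] choose=5:
    get @ H1 ⇒ 3
    H0 returns -97
    H1 returns (-97, 3)
    H2 returns [(-97, 3)]
= [(-117, 3), (3, 3), (-97, 3)]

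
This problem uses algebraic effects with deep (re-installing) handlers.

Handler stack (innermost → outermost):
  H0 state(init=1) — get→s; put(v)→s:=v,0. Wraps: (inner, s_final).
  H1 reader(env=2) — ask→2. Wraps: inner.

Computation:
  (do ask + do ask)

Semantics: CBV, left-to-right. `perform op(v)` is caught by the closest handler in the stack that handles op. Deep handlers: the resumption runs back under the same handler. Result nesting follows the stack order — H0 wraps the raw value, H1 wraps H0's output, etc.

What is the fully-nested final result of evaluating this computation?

Working:
ask @ H1 ⇒ 2
ask @ H1 ⇒ 2
H0 returns (4, 1)
H1 returns (4, 1)
= (4, 1)

Answer: (4, 1)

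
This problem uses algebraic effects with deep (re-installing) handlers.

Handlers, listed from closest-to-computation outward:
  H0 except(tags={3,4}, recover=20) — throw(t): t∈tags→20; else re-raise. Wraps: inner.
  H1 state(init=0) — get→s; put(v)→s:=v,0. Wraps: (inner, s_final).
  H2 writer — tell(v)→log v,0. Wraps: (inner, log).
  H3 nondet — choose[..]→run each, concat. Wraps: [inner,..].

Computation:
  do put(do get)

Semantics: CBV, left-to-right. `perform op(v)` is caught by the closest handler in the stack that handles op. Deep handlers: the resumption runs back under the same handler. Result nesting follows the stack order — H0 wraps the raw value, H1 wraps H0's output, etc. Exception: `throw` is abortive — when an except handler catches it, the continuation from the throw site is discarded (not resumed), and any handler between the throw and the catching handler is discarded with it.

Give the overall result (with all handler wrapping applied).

Answer: [((0, 0), ())]

Evaluation trace:
get @ H1 ⇒ 0
put(0) @ H1 ⇒ s:=0
H0 returns 0
H1 returns (0, 0)
H2 returns ((0, 0), ())
H3 returns [((0, 0), ())]
= [((0, 0), ())]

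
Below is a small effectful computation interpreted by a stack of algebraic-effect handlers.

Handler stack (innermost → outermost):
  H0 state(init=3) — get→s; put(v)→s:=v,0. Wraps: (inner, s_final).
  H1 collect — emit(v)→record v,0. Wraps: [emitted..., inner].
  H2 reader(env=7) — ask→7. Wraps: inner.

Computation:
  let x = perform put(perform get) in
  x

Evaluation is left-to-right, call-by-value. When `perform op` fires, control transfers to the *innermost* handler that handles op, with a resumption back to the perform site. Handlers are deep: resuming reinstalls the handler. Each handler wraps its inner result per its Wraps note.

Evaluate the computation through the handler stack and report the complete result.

Answer: [(0, 3)]

Step-by-step:
get @ H0 ⇒ 3
put(3) @ H0 ⇒ s:=3
H0 returns (0, 3)
H1 returns [(0, 3)]
H2 returns [(0, 3)]
= [(0, 3)]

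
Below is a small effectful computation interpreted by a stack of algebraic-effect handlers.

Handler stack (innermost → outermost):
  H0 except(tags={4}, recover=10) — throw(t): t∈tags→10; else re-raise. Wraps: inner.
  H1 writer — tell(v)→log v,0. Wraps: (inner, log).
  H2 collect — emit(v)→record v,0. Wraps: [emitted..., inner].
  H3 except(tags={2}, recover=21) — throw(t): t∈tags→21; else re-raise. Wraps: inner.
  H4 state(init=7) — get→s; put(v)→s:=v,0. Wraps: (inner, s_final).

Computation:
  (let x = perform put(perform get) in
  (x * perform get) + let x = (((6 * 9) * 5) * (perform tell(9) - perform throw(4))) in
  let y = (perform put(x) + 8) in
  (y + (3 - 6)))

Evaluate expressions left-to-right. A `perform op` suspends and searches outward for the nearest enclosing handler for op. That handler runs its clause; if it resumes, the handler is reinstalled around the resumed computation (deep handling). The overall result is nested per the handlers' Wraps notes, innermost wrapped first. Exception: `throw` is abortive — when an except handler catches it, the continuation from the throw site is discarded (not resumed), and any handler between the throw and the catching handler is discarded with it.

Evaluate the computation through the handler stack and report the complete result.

Answer: ([(10, (9))], 7)

Evaluation trace:
get @ H4 ⇒ 7
put(7) @ H4 ⇒ s:=7
get @ H4 ⇒ 7
tell(9) @ H1 ⇒ log+=9
throw(4) @ H0 caught ⇒ 10
H1 returns (10, (9))
H2 returns [(10, (9))]
H3 returns [(10, (9))]
H4 returns ([(10, (9))], 7)
= ([(10, (9))], 7)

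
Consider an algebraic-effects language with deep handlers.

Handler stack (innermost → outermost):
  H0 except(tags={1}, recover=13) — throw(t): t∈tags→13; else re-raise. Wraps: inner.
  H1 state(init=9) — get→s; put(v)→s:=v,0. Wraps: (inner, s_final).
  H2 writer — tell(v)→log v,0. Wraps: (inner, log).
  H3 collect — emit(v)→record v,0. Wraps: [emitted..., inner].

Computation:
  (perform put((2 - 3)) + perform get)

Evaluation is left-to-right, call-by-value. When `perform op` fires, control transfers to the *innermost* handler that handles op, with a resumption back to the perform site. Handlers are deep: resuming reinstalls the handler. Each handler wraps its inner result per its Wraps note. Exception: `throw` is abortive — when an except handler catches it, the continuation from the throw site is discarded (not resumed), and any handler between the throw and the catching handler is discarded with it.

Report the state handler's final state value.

Step-by-step:
put(-1) @ H1 ⇒ s:=-1
get @ H1 ⇒ -1
H0 returns -1
H1 returns (-1, -1)
H2 returns ((-1, -1), ())
H3 returns [((-1, -1), ())]
= [((-1, -1), ())]

Answer: -1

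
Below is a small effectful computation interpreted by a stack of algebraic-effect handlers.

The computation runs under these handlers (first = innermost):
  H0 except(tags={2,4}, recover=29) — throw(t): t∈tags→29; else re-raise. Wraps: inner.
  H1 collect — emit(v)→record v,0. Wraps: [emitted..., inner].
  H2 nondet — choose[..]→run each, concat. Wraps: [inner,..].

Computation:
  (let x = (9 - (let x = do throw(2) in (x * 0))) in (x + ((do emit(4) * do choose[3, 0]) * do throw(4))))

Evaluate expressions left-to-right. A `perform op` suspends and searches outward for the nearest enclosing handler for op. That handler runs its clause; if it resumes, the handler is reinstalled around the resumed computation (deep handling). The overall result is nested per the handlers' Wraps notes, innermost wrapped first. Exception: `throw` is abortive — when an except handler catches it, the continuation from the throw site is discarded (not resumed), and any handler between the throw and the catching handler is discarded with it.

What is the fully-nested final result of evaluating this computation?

Step-by-step:
throw(2) @ H0 caught ⇒ 29
H1 returns [29]
H2 returns [[29]]
= [[29]]

Answer: [[29]]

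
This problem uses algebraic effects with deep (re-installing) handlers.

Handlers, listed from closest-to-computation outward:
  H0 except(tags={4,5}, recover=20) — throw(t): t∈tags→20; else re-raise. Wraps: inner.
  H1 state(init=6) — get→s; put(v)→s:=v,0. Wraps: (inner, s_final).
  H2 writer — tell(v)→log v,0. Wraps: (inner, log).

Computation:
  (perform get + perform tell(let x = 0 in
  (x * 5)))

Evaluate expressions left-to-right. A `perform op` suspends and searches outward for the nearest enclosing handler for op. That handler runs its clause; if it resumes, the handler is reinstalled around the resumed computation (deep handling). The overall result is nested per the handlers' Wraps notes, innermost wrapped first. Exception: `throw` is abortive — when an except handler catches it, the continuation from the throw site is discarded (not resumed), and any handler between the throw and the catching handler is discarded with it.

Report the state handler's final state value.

Answer: 6

Working:
get @ H1 ⇒ 6
tell(0) @ H2 ⇒ log+=0
H0 returns 6
H1 returns (6, 6)
H2 returns ((6, 6), (0))
= ((6, 6), (0))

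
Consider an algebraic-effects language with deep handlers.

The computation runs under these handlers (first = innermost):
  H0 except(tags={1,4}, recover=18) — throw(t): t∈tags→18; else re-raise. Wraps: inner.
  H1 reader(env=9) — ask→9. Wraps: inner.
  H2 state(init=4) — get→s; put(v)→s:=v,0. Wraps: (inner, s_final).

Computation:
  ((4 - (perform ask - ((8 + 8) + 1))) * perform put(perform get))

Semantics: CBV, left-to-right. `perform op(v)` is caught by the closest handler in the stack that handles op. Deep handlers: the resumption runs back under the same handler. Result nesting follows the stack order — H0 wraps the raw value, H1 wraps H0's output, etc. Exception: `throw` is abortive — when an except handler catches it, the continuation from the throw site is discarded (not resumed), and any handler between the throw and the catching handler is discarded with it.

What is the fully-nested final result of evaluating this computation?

Answer: (0, 4)

Step-by-step:
ask @ H1 ⇒ 9
get @ H2 ⇒ 4
put(4) @ H2 ⇒ s:=4
H0 returns 0
H1 returns 0
H2 returns (0, 4)
= (0, 4)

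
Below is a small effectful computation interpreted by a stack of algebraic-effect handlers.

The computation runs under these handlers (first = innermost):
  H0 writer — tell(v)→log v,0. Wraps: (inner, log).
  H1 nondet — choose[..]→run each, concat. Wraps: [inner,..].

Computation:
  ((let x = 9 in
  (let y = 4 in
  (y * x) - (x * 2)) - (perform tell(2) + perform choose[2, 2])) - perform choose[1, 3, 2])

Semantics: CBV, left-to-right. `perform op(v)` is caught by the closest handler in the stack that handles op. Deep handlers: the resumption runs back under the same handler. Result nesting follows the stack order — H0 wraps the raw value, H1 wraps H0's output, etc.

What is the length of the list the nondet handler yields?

Step-by-step:
tell(2) @ H0 ⇒ log+=2
choose[2, 2] @ H1
  branch[0] choose=2:
    choose[1, 3, 2] @ H1
      branch[0] choose=1:
        H0 returns (15, (2))
        H1 returns [(15, (2))]
      branch[1] choose=3:
        H0 returns (13, (2))
        H1 returns [(13, (2))]
      branch[2] choose=2:
        H0 returns (14, (2))
        H1 returns [(14, (2))]
  branch[1] choose=2:
    choose[1, 3, 2] @ H1
      branch[0] choose=1:
        H0 returns (15, (2))
        H1 returns [(15, (2))]
      branch[1] choose=3:
        H0 returns (13, (2))
        H1 returns [(13, (2))]
      branch[2] choose=2:
        H0 returns (14, (2))
        H1 returns [(14, (2))]
= [(15, (2)), (13, (2)), (14, (2)), (15, (2)), (13, (2)), (14, (2))]

Answer: 6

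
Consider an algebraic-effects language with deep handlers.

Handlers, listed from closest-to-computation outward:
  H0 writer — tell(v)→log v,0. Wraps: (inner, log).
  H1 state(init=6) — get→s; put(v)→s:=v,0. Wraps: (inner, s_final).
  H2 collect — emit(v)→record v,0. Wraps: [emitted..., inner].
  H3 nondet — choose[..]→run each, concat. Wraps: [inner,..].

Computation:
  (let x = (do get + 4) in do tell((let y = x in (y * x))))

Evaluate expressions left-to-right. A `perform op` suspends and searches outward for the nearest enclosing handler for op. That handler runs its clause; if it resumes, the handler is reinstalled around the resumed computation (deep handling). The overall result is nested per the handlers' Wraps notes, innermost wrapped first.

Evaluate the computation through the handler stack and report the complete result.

Answer: [[((0, (100)), 6)]]

Step-by-step:
get @ H1 ⇒ 6
tell(100) @ H0 ⇒ log+=100
H0 returns (0, (100))
H1 returns ((0, (100)), 6)
H2 returns [((0, (100)), 6)]
H3 returns [[((0, (100)), 6)]]
= [[((0, (100)), 6)]]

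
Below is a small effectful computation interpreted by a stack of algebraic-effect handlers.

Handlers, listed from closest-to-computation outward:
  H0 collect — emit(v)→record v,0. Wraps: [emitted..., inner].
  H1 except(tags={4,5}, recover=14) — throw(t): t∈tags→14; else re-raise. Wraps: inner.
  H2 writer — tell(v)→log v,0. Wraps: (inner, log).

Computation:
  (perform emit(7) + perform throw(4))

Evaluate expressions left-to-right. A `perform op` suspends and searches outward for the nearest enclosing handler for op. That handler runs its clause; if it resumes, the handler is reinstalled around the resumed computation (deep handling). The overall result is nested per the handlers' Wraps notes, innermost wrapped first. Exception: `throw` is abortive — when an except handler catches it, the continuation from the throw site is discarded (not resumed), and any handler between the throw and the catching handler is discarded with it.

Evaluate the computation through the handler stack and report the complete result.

Step-by-step:
emit(7) @ H0 ⇒ out+=7
throw(4) @ H1 caught ⇒ 14
H2 returns (14, ())
= (14, ())

Answer: (14, ())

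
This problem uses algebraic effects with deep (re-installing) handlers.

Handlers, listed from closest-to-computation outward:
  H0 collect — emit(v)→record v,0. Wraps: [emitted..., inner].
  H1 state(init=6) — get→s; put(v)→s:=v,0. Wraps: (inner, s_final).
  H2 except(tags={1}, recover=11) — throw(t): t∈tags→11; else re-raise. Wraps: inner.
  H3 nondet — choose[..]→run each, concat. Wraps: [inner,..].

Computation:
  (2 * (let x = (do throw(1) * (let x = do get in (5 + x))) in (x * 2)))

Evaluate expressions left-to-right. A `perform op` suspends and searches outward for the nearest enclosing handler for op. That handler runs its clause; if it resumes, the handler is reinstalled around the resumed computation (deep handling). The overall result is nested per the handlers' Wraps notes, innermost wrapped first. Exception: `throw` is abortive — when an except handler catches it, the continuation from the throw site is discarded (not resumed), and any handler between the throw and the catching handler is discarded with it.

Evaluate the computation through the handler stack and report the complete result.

Answer: [11]

Step-by-step:
throw(1) @ H2 caught ⇒ 11
H3 returns [11]
= [11]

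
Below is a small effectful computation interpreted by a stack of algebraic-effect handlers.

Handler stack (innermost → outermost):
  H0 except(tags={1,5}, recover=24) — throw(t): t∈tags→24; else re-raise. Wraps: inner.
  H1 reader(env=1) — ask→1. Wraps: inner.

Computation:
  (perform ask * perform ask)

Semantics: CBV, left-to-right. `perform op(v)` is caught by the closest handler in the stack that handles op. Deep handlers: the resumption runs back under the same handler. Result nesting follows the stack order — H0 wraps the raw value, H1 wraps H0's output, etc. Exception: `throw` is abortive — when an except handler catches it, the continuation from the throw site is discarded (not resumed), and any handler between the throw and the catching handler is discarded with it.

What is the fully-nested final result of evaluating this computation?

Step-by-step:
ask @ H1 ⇒ 1
ask @ H1 ⇒ 1
H0 returns 1
H1 returns 1
= 1

Answer: 1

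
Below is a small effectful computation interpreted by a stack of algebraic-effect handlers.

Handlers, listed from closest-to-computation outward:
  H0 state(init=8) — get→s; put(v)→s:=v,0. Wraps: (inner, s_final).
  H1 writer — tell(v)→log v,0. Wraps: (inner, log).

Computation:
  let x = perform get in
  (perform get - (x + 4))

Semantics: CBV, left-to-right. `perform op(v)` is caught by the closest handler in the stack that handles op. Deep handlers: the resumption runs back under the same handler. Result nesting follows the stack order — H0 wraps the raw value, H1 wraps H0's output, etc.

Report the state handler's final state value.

Answer: 8

Evaluation trace:
get @ H0 ⇒ 8
get @ H0 ⇒ 8
H0 returns (-4, 8)
H1 returns ((-4, 8), ())
= ((-4, 8), ())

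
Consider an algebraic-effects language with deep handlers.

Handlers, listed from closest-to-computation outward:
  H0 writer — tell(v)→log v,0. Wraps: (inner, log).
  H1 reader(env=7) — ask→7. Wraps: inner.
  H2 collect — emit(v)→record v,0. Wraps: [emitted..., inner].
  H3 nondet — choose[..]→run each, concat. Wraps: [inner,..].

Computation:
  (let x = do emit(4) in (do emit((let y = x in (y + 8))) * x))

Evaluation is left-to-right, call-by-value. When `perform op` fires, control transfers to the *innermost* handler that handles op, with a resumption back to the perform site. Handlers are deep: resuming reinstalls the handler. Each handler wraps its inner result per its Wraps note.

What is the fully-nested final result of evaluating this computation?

Answer: [[4, 8, (0, ())]]

Working:
emit(4) @ H2 ⇒ out+=4
emit(8) @ H2 ⇒ out+=8
H0 returns (0, ())
H1 returns (0, ())
H2 returns [4, 8, (0, ())]
H3 returns [[4, 8, (0, ())]]
= [[4, 8, (0, ())]]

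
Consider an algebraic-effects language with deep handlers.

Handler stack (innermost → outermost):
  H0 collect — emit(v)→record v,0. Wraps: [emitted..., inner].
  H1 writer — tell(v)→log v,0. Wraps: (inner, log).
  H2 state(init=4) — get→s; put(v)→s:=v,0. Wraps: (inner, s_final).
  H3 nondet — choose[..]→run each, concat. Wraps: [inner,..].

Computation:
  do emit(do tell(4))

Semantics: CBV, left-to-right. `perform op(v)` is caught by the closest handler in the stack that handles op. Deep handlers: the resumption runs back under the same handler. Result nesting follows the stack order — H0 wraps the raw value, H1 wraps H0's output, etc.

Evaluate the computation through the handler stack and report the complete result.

Step-by-step:
tell(4) @ H1 ⇒ log+=4
emit(0) @ H0 ⇒ out+=0
H0 returns [0, 0]
H1 returns ([0, 0], (4))
H2 returns (([0, 0], (4)), 4)
H3 returns [(([0, 0], (4)), 4)]
= [(([0, 0], (4)), 4)]

Answer: [(([0, 0], (4)), 4)]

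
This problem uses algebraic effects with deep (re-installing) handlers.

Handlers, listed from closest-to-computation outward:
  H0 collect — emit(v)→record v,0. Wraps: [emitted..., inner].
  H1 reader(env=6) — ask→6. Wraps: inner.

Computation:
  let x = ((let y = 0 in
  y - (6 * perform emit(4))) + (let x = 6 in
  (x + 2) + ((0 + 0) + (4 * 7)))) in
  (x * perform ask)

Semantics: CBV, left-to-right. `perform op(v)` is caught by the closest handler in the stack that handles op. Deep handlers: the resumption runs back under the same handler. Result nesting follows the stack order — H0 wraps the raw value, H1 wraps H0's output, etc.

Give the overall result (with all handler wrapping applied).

Evaluation trace:
emit(4) @ H0 ⇒ out+=4
ask @ H1 ⇒ 6
H0 returns [4, 216]
H1 returns [4, 216]
= [4, 216]

Answer: [4, 216]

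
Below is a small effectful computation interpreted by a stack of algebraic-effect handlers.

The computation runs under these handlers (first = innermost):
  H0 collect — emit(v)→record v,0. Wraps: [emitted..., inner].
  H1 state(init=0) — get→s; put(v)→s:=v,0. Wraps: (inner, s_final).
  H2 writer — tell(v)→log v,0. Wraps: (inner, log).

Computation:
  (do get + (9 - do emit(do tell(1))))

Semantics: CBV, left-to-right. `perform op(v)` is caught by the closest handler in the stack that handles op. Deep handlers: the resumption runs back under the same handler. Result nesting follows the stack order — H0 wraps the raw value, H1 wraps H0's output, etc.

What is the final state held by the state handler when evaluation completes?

Evaluation trace:
get @ H1 ⇒ 0
tell(1) @ H2 ⇒ log+=1
emit(0) @ H0 ⇒ out+=0
H0 returns [0, 9]
H1 returns ([0, 9], 0)
H2 returns (([0, 9], 0), (1))
= (([0, 9], 0), (1))

Answer: 0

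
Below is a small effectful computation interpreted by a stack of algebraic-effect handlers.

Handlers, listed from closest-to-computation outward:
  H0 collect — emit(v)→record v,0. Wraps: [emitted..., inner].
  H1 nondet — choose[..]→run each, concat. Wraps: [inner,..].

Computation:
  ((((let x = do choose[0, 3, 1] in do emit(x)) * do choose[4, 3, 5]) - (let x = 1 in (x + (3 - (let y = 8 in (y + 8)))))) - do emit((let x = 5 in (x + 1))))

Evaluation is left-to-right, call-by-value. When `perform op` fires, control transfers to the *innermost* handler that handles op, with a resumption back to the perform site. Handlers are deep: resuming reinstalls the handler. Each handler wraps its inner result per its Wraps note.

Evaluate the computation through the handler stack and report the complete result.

Working:
choose[0, 3, 1] @ H1
  branch[0] choose=0:
    emit(0) @ H0 ⇒ out+=0
    choose[4, 3, 5] @ H1
      branch[0] choose=4:
        emit(6) @ H0 ⇒ out+=6
        H0 returns [0, 6, 12]
        H1 returns [[0, 6, 12]]
      branch[1] choose=3:
        emit(6) @ H0 ⇒ out+=6
        H0 returns [0, 6, 12]
        H1 returns [[0, 6, 12]]
      branch[2] choose=5:
        emit(6) @ H0 ⇒ out+=6
        H0 returns [0, 6, 12]
        H1 returns [[0, 6, 12]]
  branch[1] choose=3:
    emit(3) @ H0 ⇒ out+=3
    choose[4, 3, 5] @ H1
      branch[0] choose=4:
        emit(6) @ H0 ⇒ out+=6
        H0 returns [3, 6, 12]
        H1 returns [[3, 6, 12]]
      branch[1] choose=3:
        emit(6) @ H0 ⇒ out+=6
        H0 returns [3, 6, 12]
        H1 returns [[3, 6, 12]]
      branch[2] choose=5:
        emit(6) @ H0 ⇒ out+=6
        H0 returns [3, 6, 12]
        H1 returns [[3, 6, 12]]
  branch[2] choose=1:
    emit(1) @ H0 ⇒ out+=1
    choose[4, 3, 5] @ H1
      branch[0] choose=4:
        emit(6) @ H0 ⇒ out+=6
        H0 returns [1, 6, 12]
        H1 returns [[1, 6, 12]]
      branch[1] choose=3:
        emit(6) @ H0 ⇒ out+=6
        H0 returns [1, 6, 12]
        H1 returns [[1, 6, 12]]
      branch[2] choose=5:
        emit(6) @ H0 ⇒ out+=6
        H0 returns [1, 6, 12]
        H1 returns [[1, 6, 12]]
= [[0, 6, 12], [0, 6, 12], [0, 6, 12], [3, 6, 12], [3, 6, 12], [3, 6, 12], [1, 6, 12], [1, 6, 12], [1, 6, 12]]

Answer: [[0, 6, 12], [0, 6, 12], [0, 6, 12], [3, 6, 12], [3, 6, 12], [3, 6, 12], [1, 6, 12], [1, 6, 12], [1, 6, 12]]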